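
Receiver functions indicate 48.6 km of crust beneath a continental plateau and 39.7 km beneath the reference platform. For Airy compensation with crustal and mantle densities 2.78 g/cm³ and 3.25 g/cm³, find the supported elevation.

1.29 km

Excess crust Δ = 48.6 km − 39.7 km = 8.9 km, split between elevation h and root r with h + r = Δ.
Airy balance ρ_c h = (ρ_m − ρ_c) r gives r = h ρ_c/(ρ_m − ρ_c), so h (1 + ρ_c/(ρ_m − ρ_c)) = Δ, i.e. h = Δ (ρ_m − ρ_c)/ρ_m.
h = 8.9 km × 0.47/3.25 = 1.29 km.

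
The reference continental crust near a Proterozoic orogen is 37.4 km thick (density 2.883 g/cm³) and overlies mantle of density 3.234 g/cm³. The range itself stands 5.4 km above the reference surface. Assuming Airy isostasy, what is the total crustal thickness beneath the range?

Root depth r = h ρ_c / (ρ_m − ρ_c) = 5.4 km × 2.883 / 0.351 = 44.35 km.
Total thickness = T + h + r = 37.4 km + 5.4 km + 44.35 km = 87.2 km.

87.2 km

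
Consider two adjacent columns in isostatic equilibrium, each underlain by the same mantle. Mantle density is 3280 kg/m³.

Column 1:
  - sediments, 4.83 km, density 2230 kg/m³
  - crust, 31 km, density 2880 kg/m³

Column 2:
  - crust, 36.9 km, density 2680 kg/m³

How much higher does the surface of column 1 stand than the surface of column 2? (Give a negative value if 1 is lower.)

−1.42 km

For any compensation level in the mantle, the mantle terms cancel and isostasy reduces to e = (Σt_1 − Σt_2) − (Σ(ρt)_1 − Σ(ρt)_2) / ρ_m.
Σt_1 = 35.83 km; Σt_2 = 36.9 km; Σ(ρt)_1 = 100050.9; Σ(ρt)_2 = 98892 (in km·kg/m³).
e = (35.83 − 36.9) − (100050.9 − 98892) / 3280 = −1.42 km.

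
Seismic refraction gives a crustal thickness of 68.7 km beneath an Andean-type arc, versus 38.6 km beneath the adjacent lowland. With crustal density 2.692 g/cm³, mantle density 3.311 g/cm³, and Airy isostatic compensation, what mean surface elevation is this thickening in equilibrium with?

5.63 km

Excess crust Δ = 68.7 km − 38.6 km = 30.1 km, split between elevation h and root r with h + r = Δ.
Airy balance ρ_c h = (ρ_m − ρ_c) r gives r = h ρ_c/(ρ_m − ρ_c), so h (1 + ρ_c/(ρ_m − ρ_c)) = Δ, i.e. h = Δ (ρ_m − ρ_c)/ρ_m.
h = 30.1 km × 0.619/3.311 = 5.63 km.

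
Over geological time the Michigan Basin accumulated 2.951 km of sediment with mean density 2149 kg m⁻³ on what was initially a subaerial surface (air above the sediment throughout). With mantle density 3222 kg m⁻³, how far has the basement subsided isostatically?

1.97 km

Subaerial load: s = t ρ_sed / ρ_m = 2.951 km × 2149/3222 = 1.97 km.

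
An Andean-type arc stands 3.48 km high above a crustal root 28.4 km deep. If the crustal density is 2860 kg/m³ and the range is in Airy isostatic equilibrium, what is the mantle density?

Airy balance: ρ_c h = (ρ_m − ρ_c) r → ρ_m = ρ_c (1 + h/r).
ρ_m = 2860 × (1 + 3.48 km/28.4 km) = 3210 kg/m³.

3210 kg/m³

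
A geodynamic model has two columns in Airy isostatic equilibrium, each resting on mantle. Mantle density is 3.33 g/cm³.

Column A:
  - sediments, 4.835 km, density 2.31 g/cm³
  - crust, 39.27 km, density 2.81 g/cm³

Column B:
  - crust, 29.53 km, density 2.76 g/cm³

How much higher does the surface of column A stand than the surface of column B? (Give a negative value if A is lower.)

2.56 km

For any compensation level in the mantle, the mantle terms cancel and isostasy reduces to e = (Σt_A − Σt_B) − (Σ(ρt)_A − Σ(ρt)_B) / ρ_m.
Σt_A = 44.105 km; Σt_B = 29.53 km; Σ(ρt)_A = 121.51755; Σ(ρt)_B = 81.5028 (in km·g/cm³).
e = (44.105 − 29.53) − (121.51755 − 81.5028) / 3.33 = 2.56 km.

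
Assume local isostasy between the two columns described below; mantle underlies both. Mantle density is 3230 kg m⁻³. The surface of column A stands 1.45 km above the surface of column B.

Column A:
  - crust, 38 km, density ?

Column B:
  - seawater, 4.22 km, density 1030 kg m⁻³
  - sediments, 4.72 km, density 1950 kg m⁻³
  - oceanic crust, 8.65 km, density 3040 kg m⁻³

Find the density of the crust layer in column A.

2660 kg m⁻³

Take the compensation level at the base of the deeper column (depth z_c below the surface of column A) and equate Σ ρ_i t_i down to z_c; mantle fills any gap and the z_c terms cancel.
Column A: 38×ρ + (z_c − 38)×3230
Column B: 1.45×0 + 4.22×1030 + 4.72×1950 + 8.65×3040 + (z_c − 1.45 − 17.59)×3230
The z_c×3230 term appears on both sides and cancels. Collect the known terms of each column as K = Σ(ρt)_known − 3230 × (depth of known layers): K_A = 0 − 3230×38 = −122740; K_B = 39846.6 − 3230×(1.45 + 17.59) = −21652.6.
Balance: K_A + 38×ρ = K_B, so ρ = (K_B − K_A)/38 = 101087/38 = 2660 kg m⁻³.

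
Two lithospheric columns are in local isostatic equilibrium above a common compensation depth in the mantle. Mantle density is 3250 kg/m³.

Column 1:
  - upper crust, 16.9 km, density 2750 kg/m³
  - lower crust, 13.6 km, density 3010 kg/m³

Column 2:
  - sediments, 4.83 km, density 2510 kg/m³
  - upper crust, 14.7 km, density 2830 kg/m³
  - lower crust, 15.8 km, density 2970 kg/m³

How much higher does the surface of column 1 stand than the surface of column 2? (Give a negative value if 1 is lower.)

−0.756 km

For any compensation level in the mantle, the mantle terms cancel and isostasy reduces to e = (Σt_1 − Σt_2) − (Σ(ρt)_1 − Σ(ρt)_2) / ρ_m.
Σt_1 = 30.5 km; Σt_2 = 35.33 km; Σ(ρt)_1 = 87411; Σ(ρt)_2 = 100650.3 (in km·kg/m³).
e = (30.5 − 35.33) − (87411 − 100650.3) / 3250 = −0.756 km.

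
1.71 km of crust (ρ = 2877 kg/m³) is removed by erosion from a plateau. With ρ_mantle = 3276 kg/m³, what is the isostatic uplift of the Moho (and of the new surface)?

Unloading: uplift u = e ρ_c/ρ_m = 1.71 km × 2877/3276 = 1.5 km.

1.5 km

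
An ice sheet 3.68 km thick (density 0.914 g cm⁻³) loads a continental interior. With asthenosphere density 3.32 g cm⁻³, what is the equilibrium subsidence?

In Airy isostatic equilibrium: the ice load ρ_ice t is balanced by mantle displaced below, ρ_m s.
s = t ρ_ice / ρ_m = 3.68 km × 0.914/3.32 = 1.01 km.

1.01 km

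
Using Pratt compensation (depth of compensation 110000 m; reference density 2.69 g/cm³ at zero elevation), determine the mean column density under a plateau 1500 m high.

2.65 g/cm³

Pratt balance: ρ_ref D = ρ (D + h).
ρ = ρ_ref D/(D + h) = 2.69 × 110000 m/(110000 m + 1500 m) = 2.65 g/cm³.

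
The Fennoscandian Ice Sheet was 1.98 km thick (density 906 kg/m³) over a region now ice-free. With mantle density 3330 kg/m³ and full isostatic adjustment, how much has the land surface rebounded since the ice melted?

Removing the load lets mantle flow back in; uplift u satisfies ρ_ice t = ρ_m u.
u = t ρ_ice/ρ_m = 1.98 km × 906/3330 = 0.539 km.

0.539 km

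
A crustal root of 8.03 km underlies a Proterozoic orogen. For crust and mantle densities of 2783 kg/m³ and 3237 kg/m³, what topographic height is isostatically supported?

For local isostatic compensation: ρ_c h = (ρ_m − ρ_c) r.
h = r (ρ_m − ρ_c) / ρ_c = 8.03 km × (3237 − 2783) / 2783 = 1.31 km.

1.31 km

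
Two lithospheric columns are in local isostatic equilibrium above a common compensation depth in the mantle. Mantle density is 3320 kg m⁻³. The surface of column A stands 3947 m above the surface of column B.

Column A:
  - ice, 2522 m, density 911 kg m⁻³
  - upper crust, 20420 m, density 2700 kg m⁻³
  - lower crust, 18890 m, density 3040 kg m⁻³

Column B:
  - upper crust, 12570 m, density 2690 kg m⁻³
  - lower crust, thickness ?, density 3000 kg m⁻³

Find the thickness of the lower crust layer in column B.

Take the compensation level at the base of the deeper column (depth z_c below the surface of column A) and equate Σ ρ_i t_i down to z_c; mantle fills any gap and the z_c terms cancel.
Column A: 2522×911 + 20420×2700 + 18890×3040 + (z_c − 41832)×3320
Column B: 3947×0 + 12570×2690 + x×3000 + (z_c − 3947 − 12570 − x)×3320
The z_c×3320 term appears on both sides and cancels. Collect the known terms of each column as K = Σ(ρt)_known − 3320 × (depth of known layers): K_A = 114857142 − 3320×41832 = −24025098; K_B = 33813300 − 3320×(3947 + 12570) = −21023140.
Balance: K_A = K_B − x×(3320 − 3000), so x = (K_B − K_A)/(3320 − 3000) = 3001960/320 = 9380 m.

9380 m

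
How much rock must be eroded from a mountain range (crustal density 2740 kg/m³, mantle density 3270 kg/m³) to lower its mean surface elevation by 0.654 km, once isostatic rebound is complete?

Net drop Δ = e − u = e − e ρ_c/ρ_m = e (ρ_m − ρ_c)/ρ_m.
e = Δ ρ_m/(ρ_m − ρ_c) = 0.654 km × 3270/530 = 4.04 km.

4.04 km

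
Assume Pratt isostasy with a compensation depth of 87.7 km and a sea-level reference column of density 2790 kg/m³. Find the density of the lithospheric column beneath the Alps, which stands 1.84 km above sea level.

Pratt balance: ρ_ref D = ρ (D + h).
ρ = ρ_ref D/(D + h) = 2790 × 87.7 km/(87.7 km + 1.84 km) = 2730 kg/m³.

2730 kg/m³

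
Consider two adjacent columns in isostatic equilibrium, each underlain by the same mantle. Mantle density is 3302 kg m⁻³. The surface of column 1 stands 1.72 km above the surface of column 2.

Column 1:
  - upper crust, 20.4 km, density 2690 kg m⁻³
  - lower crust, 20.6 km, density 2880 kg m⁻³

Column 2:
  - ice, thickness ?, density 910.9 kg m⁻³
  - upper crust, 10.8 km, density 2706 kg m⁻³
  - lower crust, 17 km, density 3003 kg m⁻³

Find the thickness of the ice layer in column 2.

Take the compensation level at the base of the deeper column (depth z_c below the surface of column 1) and equate Σ ρ_i t_i down to z_c; mantle fills any gap and the z_c terms cancel.
Column 1: 20.4×2690 + 20.6×2880 + (z_c − 41)×3302
Column 2: 1.72×0 + x×910.9 + 10.8×2706 + 17×3003 + (z_c − 1.72 − 27.8 − x)×3302
The z_c×3302 term appears on both sides and cancels. Collect the known terms of each column as K = Σ(ρt)_known − 3302 × (depth of known layers): K_1 = 114204 − 3302×41 = −21178; K_2 = 80275.8 − 3302×(1.72 + 27.8) = −17199.24.
Balance: K_1 = K_2 − x×(3302 − 910.9), so x = (K_2 − K_1)/(3302 − 910.9) = 3978.76/2391.1 = 1.66 km.

1.66 km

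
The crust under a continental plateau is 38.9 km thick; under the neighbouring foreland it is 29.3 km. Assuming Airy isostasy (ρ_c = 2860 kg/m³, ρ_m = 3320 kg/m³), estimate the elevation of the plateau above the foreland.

Excess crust Δ = 38.9 km − 29.3 km = 9.6 km, split between elevation h and root r with h + r = Δ.
Airy balance ρ_c h = (ρ_m − ρ_c) r gives r = h ρ_c/(ρ_m − ρ_c), so h (1 + ρ_c/(ρ_m − ρ_c)) = Δ, i.e. h = Δ (ρ_m − ρ_c)/ρ_m.
h = 9.6 km × 460/3320 = 1.33 km.

1.33 km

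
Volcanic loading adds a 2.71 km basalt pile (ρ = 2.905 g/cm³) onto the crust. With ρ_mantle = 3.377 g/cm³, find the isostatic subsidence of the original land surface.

Subaerial loading: s = t ρ_load / ρ_m.
s = 2.71 km × 2.905/3.377 = 2.33 km.

2.33 km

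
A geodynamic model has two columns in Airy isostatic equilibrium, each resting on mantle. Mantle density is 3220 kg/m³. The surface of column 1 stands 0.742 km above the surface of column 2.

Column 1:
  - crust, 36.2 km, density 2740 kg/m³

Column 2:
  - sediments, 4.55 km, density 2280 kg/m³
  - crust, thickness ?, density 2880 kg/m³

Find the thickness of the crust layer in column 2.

31.5 km

Take the compensation level at the base of the deeper column (depth z_c below the surface of column 1) and equate Σ ρ_i t_i down to z_c; mantle fills any gap and the z_c terms cancel.
Column 1: 36.2×2740 + (z_c − 36.2)×3220
Column 2: 0.742×0 + 4.55×2280 + x×2880 + (z_c − 0.742 − 4.55 − x)×3220
The z_c×3220 term appears on both sides and cancels. Collect the known terms of each column as K = Σ(ρt)_known − 3220 × (depth of known layers): K_1 = 99188 − 3220×36.2 = −17376; K_2 = 10374 − 3220×(0.742 + 4.55) = −6666.24.
Balance: K_1 = K_2 − x×(3220 − 2880), so x = (K_2 − K_1)/(3220 − 2880) = 10709.8/340 = 31.5 km.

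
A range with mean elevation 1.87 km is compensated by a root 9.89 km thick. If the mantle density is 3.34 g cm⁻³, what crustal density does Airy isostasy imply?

2.81 g cm⁻³

ρ_c h = (ρ_m − ρ_c) r → ρ_c (h + r) = ρ_m r → ρ_c = ρ_m r / (h + r).
ρ_c = 3.34 × 9.89 km / (1.87 km + 9.89 km) = 2.81 g cm⁻³.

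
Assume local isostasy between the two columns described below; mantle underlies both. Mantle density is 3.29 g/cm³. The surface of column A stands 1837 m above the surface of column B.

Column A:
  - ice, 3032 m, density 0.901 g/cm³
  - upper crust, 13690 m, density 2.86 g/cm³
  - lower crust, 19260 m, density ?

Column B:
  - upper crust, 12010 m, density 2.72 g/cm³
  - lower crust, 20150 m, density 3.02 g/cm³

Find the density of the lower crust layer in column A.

Take the compensation level at the base of the deeper column (depth z_c below the surface of column A) and equate Σ ρ_i t_i down to z_c; mantle fills any gap and the z_c terms cancel.
Column A: 3032×0.901 + 13690×2.86 + 19260×ρ + (z_c − 35982)×3.29
Column B: 1837×0 + 12010×2.72 + 20150×3.02 + (z_c − 1837 − 32160)×3.29
The z_c×3.29 term appears on both sides and cancels. Collect the known terms of each column as K = Σ(ρt)_known − 3.29 × (depth of known layers): K_A = 41885.232 − 3.29×35982 = −76495.548; K_B = 93520.2 − 3.29×(1837 + 32160) = −18329.93.
Balance: K_A + 19260×ρ = K_B, so ρ = (K_B − K_A)/19260 = 58165.6/19260 = 3.02 g/cm³.

3.02 g/cm³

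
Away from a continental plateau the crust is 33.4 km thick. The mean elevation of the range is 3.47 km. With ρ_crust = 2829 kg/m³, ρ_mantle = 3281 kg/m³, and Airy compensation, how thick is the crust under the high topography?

58.6 km

Root depth r = h ρ_c / (ρ_m − ρ_c) = 3.47 km × 2829 / 452 = 21.72 km.
Total thickness = T + h + r = 33.4 km + 3.47 km + 21.72 km = 58.6 km.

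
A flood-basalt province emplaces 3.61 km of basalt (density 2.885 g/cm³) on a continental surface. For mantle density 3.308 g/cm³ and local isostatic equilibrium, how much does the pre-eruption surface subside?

3.15 km

Subaerial loading: s = t ρ_load / ρ_m.
s = 3.61 km × 2.885/3.308 = 3.15 km.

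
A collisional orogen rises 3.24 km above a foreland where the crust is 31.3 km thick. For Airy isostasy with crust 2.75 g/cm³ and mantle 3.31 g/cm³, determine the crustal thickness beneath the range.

Root depth r = h ρ_c / (ρ_m − ρ_c) = 3.24 km × 2.75 / 0.56 = 15.91 km.
Total thickness = T + h + r = 31.3 km + 3.24 km + 15.91 km = 50.5 km.

50.5 km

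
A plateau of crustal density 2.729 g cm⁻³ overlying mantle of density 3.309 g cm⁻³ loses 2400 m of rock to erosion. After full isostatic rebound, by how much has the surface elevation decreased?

421 m

Rebound u = e ρ_c/ρ_m = 2400 m × 2.729/3.309 = 1979 m.
Net surface drop = e − u = 2400 m − 1979 m = e (ρ_m − ρ_c)/ρ_m = 421 m.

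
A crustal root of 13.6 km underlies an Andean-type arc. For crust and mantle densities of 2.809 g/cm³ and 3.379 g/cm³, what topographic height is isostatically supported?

2.76 km

Isostatic balance requires: ρ_c h = (ρ_m − ρ_c) r.
h = r (ρ_m − ρ_c) / ρ_c = 13.6 km × (3.379 − 2.809) / 2.809 = 2.76 km.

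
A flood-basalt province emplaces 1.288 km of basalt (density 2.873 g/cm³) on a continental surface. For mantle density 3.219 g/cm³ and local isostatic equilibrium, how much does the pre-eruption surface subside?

Subaerial loading: s = t ρ_load / ρ_m.
s = 1.288 km × 2.873/3.219 = 1.15 km.

1.15 km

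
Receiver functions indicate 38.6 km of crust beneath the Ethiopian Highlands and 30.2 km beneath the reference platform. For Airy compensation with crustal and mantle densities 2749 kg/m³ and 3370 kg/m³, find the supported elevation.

Excess crust Δ = 38.6 km − 30.2 km = 8.4 km, split between elevation h and root r with h + r = Δ.
Airy balance ρ_c h = (ρ_m − ρ_c) r gives r = h ρ_c/(ρ_m − ρ_c), so h (1 + ρ_c/(ρ_m − ρ_c)) = Δ, i.e. h = Δ (ρ_m − ρ_c)/ρ_m.
h = 8.4 km × 621/3370 = 1.55 km.

1.55 km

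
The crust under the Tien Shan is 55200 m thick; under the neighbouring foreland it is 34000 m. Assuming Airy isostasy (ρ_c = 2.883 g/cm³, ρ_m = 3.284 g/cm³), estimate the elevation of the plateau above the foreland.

2590 m

Excess crust Δ = 55200 m − 34000 m = 21200 m, split between elevation h and root r with h + r = Δ.
Airy balance ρ_c h = (ρ_m − ρ_c) r gives r = h ρ_c/(ρ_m − ρ_c), so h (1 + ρ_c/(ρ_m − ρ_c)) = Δ, i.e. h = Δ (ρ_m − ρ_c)/ρ_m.
h = 21200 m × 0.401/3.284 = 2590 m.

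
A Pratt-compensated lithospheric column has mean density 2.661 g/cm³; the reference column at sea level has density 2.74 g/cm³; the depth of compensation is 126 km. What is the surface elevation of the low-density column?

ρ_ref D = ρ (D + h) → h = D (ρ_ref − ρ)/ρ.
h = 126 km × (2.74 − 2.661)/2.661 = 3.74 km.

3.74 km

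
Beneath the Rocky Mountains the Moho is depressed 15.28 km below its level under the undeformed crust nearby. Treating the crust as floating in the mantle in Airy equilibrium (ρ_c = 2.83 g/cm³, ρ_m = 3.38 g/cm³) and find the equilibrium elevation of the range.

2.97 km

For local isostatic compensation: ρ_c h = (ρ_m − ρ_c) r.
h = r (ρ_m − ρ_c) / ρ_c = 15.28 km × (3.38 − 2.83) / 2.83 = 2.97 km.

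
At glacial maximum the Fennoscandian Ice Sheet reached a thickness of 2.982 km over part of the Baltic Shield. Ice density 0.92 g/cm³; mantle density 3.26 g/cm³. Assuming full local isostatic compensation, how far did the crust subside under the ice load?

0.842 km

Equating mass per unit area of the two columns: the ice load ρ_ice t is balanced by mantle displaced below, ρ_m s.
s = t ρ_ice / ρ_m = 2.982 km × 0.92/3.26 = 0.842 km.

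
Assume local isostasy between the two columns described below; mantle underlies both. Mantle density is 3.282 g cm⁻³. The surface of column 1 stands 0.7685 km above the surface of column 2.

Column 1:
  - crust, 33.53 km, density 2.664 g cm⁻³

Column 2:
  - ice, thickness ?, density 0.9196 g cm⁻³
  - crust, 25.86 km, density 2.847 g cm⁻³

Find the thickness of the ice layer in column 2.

2.94 km

Take the compensation level at the base of the deeper column (depth z_c below the surface of column 1) and equate Σ ρ_i t_i down to z_c; mantle fills any gap and the z_c terms cancel.
Column 1: 33.53×2.664 + (z_c − 33.53)×3.282
Column 2: 0.7685×0 + x×0.9196 + 25.86×2.847 + (z_c − 0.7685 − 25.86 − x)×3.282
The z_c×3.282 term appears on both sides and cancels. Collect the known terms of each column as K = Σ(ρt)_known − 3.282 × (depth of known layers): K_1 = 89.32392 − 3.282×33.53 = −20.72154; K_2 = 73.62342 − 3.282×(0.7685 + 25.86) = −13.771317.
Balance: K_1 = K_2 − x×(3.282 − 0.9196), so x = (K_2 − K_1)/(3.282 − 0.9196) = 6.95022/2.3624 = 2.94 km.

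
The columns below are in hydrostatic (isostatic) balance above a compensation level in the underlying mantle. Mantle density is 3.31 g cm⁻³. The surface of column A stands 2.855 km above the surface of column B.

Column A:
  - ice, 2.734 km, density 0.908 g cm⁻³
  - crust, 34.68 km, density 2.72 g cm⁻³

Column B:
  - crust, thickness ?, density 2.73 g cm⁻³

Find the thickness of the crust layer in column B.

Take the compensation level at the base of the deeper column (depth z_c below the surface of column A) and equate Σ ρ_i t_i down to z_c; mantle fills any gap and the z_c terms cancel.
Column A: 2.734×0.908 + 34.68×2.72 + (z_c − 37.414)×3.31
Column B: 2.855×0 + x×2.73 + (z_c − 2.855 − 0 − x)×3.31
The z_c×3.31 term appears on both sides and cancels. Collect the known terms of each column as K = Σ(ρt)_known − 3.31 × (depth of known layers): K_A = 96.812072 − 3.31×37.414 = −27.028268; K_B = 0 − 3.31×(2.855 + 0) = −9.45005.
Balance: K_A = K_B − x×(3.31 − 2.73), so x = (K_B − K_A)/(3.31 − 2.73) = 17.5782/0.58 = 30.3 km.

30.3 km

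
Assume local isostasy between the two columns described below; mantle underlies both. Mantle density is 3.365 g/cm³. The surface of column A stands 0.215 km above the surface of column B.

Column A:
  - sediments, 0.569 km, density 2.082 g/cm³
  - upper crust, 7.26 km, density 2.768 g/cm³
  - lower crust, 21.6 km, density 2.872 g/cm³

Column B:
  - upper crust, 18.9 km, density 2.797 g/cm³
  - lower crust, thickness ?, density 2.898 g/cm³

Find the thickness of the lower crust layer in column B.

Take the compensation level at the base of the deeper column (depth z_c below the surface of column A) and equate Σ ρ_i t_i down to z_c; mantle fills any gap and the z_c terms cancel.
Column A: 0.569×2.082 + 7.26×2.768 + 21.6×2.872 + (z_c − 29.429)×3.365
Column B: 0.215×0 + 18.9×2.797 + x×2.898 + (z_c − 0.215 − 18.9 − x)×3.365
The z_c×3.365 term appears on both sides and cancels. Collect the known terms of each column as K = Σ(ρt)_known − 3.365 × (depth of known layers): K_A = 83.315538 − 3.365×29.429 = −15.713047; K_B = 52.8633 − 3.365×(0.215 + 18.9) = −11.458675.
Balance: K_A = K_B − x×(3.365 − 2.898), so x = (K_B − K_A)/(3.365 − 2.898) = 4.25437/0.467 = 9.11 km.

9.11 km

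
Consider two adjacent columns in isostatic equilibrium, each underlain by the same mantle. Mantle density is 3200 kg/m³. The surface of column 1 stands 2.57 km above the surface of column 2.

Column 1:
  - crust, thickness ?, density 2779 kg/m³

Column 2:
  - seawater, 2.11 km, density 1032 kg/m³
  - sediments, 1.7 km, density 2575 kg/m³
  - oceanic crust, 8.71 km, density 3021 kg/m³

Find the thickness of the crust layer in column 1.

36.6 km

Take the compensation level at the base of the deeper column (depth z_c below the surface of column 1) and equate Σ ρ_i t_i down to z_c; mantle fills any gap and the z_c terms cancel.
Column 1: x×2779 + (z_c − 0 − x)×3200
Column 2: 2.57×0 + 2.11×1032 + 1.7×2575 + 8.71×3021 + (z_c − 2.57 − 12.52)×3200
The z_c×3200 term appears on both sides and cancels. Collect the known terms of each column as K = Σ(ρt)_known − 3200 × (depth of known layers): K_1 = 0 − 3200×0 = 0; K_2 = 32867.93 − 3200×(2.57 + 12.52) = −15420.07.
Balance: K_1 − x×(3200 − 2779) = K_2, so x = (K_1 − K_2)/(3200 − 2779) = 15420.1/421 = 36.6 km.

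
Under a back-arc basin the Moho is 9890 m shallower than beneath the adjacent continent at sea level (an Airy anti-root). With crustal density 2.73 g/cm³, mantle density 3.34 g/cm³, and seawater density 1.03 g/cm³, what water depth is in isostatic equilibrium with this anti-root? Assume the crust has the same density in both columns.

3550 m

Replacing a thickness d of crust by seawater at the top must be balanced by replacing crust with mantle at the base: d (ρ_c − ρ_w) = a (ρ_m − ρ_c).
d = a (ρ_m − ρ_c)/(ρ_c − ρ_w) = 9890 m × 0.61/1.7 = 3550 m.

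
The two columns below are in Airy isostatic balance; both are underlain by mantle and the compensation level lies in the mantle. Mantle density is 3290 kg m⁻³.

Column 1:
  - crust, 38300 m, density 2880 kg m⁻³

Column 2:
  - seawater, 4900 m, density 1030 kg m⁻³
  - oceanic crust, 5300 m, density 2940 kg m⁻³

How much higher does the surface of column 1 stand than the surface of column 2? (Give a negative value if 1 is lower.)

843 m

For any compensation level in the mantle, the mantle terms cancel and isostasy reduces to e = (Σt_1 − Σt_2) − (Σ(ρt)_1 − Σ(ρt)_2) / ρ_m.
Σt_1 = 38300 m; Σt_2 = 10200 m; Σ(ρt)_1 = 110304000; Σ(ρt)_2 = 20629000 (in m·kg m⁻³).
e = (38300 − 10200) − (110304000 − 20629000) / 3290 = 843 m.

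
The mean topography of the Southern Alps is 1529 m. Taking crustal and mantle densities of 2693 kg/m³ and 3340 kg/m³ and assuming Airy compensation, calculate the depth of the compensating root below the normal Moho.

By Archimedes' principle applied to the lithosphere: the weight of the topography is balanced by the buoyancy of the root, ρ_c h = (ρ_m − ρ_c) r.
r = h · ρ_c / (ρ_m − ρ_c) = 1529 m × 2693 / (3340 − 2693) = 6360 m.

6360 m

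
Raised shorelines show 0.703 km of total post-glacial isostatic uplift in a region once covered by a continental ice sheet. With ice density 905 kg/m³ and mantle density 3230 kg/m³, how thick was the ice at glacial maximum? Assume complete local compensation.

u = t ρ_ice/ρ_m → t = u ρ_m/ρ_ice = 0.703 km × 3230/905 = 2.51 km.

2.51 km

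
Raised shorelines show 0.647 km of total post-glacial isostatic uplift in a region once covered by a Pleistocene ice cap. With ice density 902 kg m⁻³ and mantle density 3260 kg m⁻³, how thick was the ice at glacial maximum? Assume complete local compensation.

2.34 km

u = t ρ_ice/ρ_m → t = u ρ_m/ρ_ice = 0.647 km × 3260/902 = 2.34 km.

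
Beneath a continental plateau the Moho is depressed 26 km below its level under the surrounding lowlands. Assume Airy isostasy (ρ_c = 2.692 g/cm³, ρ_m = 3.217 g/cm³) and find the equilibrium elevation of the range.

5.07 km

Isostatic balance requires: ρ_c h = (ρ_m − ρ_c) r.
h = r (ρ_m − ρ_c) / ρ_c = 26 km × (3.217 − 2.692) / 2.692 = 5.07 km.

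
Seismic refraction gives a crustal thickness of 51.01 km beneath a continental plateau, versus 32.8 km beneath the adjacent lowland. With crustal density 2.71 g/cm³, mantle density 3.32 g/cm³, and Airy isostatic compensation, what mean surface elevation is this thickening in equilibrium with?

Excess crust Δ = 51.01 km − 32.8 km = 18.21 km, split between elevation h and root r with h + r = Δ.
Airy balance ρ_c h = (ρ_m − ρ_c) r gives r = h ρ_c/(ρ_m − ρ_c), so h (1 + ρ_c/(ρ_m − ρ_c)) = Δ, i.e. h = Δ (ρ_m − ρ_c)/ρ_m.
h = 18.21 km × 0.61/3.32 = 3.35 km.

3.35 km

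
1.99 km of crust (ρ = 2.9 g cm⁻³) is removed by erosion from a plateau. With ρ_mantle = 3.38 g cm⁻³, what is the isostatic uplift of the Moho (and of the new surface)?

1.71 km

Unloading: uplift u = e ρ_c/ρ_m = 1.99 km × 2.9/3.38 = 1.71 km.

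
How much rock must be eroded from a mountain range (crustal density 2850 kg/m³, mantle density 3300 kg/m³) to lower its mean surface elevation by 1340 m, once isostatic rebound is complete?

Net drop Δ = e − u = e − e ρ_c/ρ_m = e (ρ_m − ρ_c)/ρ_m.
e = Δ ρ_m/(ρ_m − ρ_c) = 1340 m × 3300/450 = 9830 m.

9830 m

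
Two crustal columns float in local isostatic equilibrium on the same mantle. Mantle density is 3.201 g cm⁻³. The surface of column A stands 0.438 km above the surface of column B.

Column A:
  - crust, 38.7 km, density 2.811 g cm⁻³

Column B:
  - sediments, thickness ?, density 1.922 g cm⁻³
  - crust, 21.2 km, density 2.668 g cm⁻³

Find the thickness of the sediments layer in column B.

Take the compensation level at the base of the deeper column (depth z_c below the surface of column A) and equate Σ ρ_i t_i down to z_c; mantle fills any gap and the z_c terms cancel.
Column A: 38.7×2.811 + (z_c − 38.7)×3.201
Column B: 0.438×0 + x×1.922 + 21.2×2.668 + (z_c − 0.438 − 21.2 − x)×3.201
The z_c×3.201 term appears on both sides and cancels. Collect the known terms of each column as K = Σ(ρt)_known − 3.201 × (depth of known layers): K_A = 108.7857 − 3.201×38.7 = −15.093; K_B = 56.5616 − 3.201×(0.438 + 21.2) = −12.701638.
Balance: K_A = K_B − x×(3.201 − 1.922), so x = (K_B − K_A)/(3.201 − 1.922) = 2.39136/1.279 = 1.87 km.

1.87 km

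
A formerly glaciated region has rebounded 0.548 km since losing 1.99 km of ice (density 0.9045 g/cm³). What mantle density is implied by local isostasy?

3.28 g/cm³

ρ_m = ρ_ice t / u = 0.9045 × 1.99 km/0.548 km = 3.28 g/cm³.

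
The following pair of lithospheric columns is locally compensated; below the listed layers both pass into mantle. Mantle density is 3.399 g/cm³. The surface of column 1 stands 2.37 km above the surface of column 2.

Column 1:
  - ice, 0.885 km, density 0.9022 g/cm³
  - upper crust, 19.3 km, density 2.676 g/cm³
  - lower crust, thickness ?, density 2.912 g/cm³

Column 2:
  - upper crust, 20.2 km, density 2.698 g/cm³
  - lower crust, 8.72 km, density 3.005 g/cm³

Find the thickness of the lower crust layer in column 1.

19.5 km

Take the compensation level at the base of the deeper column (depth z_c below the surface of column 1) and equate Σ ρ_i t_i down to z_c; mantle fills any gap and the z_c terms cancel.
Column 1: 0.885×0.9022 + 19.3×2.676 + x×2.912 + (z_c − 20.185 − x)×3.399
Column 2: 2.37×0 + 20.2×2.698 + 8.72×3.005 + (z_c − 2.37 − 28.92)×3.399
The z_c×3.399 term appears on both sides and cancels. Collect the known terms of each column as K = Σ(ρt)_known − 3.399 × (depth of known layers): K_1 = 52.445247 − 3.399×20.185 = −16.163568; K_2 = 80.7032 − 3.399×(2.37 + 28.92) = −25.65151.
Balance: K_1 − x×(3.399 − 2.912) = K_2, so x = (K_1 − K_2)/(3.399 − 2.912) = 9.48794/0.487 = 19.5 km.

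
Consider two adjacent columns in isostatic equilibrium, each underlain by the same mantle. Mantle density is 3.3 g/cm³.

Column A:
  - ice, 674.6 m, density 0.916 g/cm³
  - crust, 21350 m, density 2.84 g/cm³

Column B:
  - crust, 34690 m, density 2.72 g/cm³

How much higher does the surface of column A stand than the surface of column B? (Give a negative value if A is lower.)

For any compensation level in the mantle, the mantle terms cancel and isostasy reduces to e = (Σt_A − Σt_B) − (Σ(ρt)_A − Σ(ρt)_B) / ρ_m.
Σt_A = 22024.6 m; Σt_B = 34690 m; Σ(ρt)_A = 61251.9336; Σ(ρt)_B = 94356.8 (in m·g/cm³).
e = (22024.6 − 34690) − (61251.9336 − 94356.8) / 3.3 = −2630 m.

−2630 m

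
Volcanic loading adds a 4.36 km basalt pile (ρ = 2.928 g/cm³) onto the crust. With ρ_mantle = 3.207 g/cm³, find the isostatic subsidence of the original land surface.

Subaerial loading: s = t ρ_load / ρ_m.
s = 4.36 km × 2.928/3.207 = 3.98 km.

3.98 km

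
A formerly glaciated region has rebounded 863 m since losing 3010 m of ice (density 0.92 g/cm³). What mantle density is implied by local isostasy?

3.21 g/cm³

ρ_m = ρ_ice t / u = 0.92 × 3010 m/863 m = 3.21 g/cm³.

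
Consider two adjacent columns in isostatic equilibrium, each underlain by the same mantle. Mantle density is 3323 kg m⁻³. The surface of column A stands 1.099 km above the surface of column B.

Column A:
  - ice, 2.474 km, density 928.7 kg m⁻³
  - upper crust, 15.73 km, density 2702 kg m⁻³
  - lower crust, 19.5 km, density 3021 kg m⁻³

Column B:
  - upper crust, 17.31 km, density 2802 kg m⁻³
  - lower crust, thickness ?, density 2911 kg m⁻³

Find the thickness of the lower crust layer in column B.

21.6 km

Take the compensation level at the base of the deeper column (depth z_c below the surface of column A) and equate Σ ρ_i t_i down to z_c; mantle fills any gap and the z_c terms cancel.
Column A: 2.474×928.7 + 15.73×2702 + 19.5×3021 + (z_c − 37.704)×3323
Column B: 1.099×0 + 17.31×2802 + x×2911 + (z_c − 1.099 − 17.31 − x)×3323
The z_c×3323 term appears on both sides and cancels. Collect the known terms of each column as K = Σ(ρt)_known − 3323 × (depth of known layers): K_A = 103709.564 − 3323×37.704 = −21580.8282; K_B = 48502.62 − 3323×(1.099 + 17.31) = −12670.487.
Balance: K_A = K_B − x×(3323 − 2911), so x = (K_B − K_A)/(3323 − 2911) = 8910.34/412 = 21.6 km.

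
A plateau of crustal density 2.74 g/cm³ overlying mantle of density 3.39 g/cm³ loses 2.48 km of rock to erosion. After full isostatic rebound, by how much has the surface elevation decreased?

0.476 km

Rebound u = e ρ_c/ρ_m = 2.48 km × 2.74/3.39 = 2.004 km.
Net surface drop = e − u = 2.48 km − 2.004 km = e (ρ_m − ρ_c)/ρ_m = 0.476 km.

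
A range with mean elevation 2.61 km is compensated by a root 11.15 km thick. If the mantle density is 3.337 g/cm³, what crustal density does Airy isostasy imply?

ρ_c h = (ρ_m − ρ_c) r → ρ_c (h + r) = ρ_m r → ρ_c = ρ_m r / (h + r).
ρ_c = 3.337 × 11.15 km / (2.61 km + 11.15 km) = 2.7 g/cm³.

2.7 g/cm³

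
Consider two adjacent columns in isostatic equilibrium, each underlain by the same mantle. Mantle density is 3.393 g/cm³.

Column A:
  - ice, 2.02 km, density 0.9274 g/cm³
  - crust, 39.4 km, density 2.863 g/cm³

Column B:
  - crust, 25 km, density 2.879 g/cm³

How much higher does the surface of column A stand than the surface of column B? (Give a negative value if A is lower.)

For any compensation level in the mantle, the mantle terms cancel and isostasy reduces to e = (Σt_A − Σt_B) − (Σ(ρt)_A − Σ(ρt)_B) / ρ_m.
Σt_A = 41.42 km; Σt_B = 25 km; Σ(ρt)_A = 114.675548; Σ(ρt)_B = 71.975 (in km·g/cm³).
e = (41.42 − 25) − (114.675548 − 71.975) / 3.393 = 3.84 km.

3.84 km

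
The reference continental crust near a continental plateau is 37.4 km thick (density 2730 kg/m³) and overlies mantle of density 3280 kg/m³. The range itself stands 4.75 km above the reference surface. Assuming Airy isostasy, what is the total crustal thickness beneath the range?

Root depth r = h ρ_c / (ρ_m − ρ_c) = 4.75 km × 2730 / 550 = 23.58 km.
Total thickness = T + h + r = 37.4 km + 4.75 km + 23.58 km = 65.7 km.

65.7 km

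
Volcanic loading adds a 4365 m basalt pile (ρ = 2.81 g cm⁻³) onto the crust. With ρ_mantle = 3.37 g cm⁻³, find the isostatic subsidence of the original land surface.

3640 m

Subaerial loading: s = t ρ_load / ρ_m.
s = 4365 m × 2.81/3.37 = 3640 m.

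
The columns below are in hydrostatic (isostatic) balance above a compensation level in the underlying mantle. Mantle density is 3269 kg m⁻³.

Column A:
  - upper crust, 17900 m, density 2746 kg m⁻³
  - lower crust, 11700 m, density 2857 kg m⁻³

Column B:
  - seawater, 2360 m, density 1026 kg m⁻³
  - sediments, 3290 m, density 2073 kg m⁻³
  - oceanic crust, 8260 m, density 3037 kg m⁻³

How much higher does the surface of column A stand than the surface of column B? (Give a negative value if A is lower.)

929 m

For any compensation level in the mantle, the mantle terms cancel and isostasy reduces to e = (Σt_A − Σt_B) − (Σ(ρt)_A − Σ(ρt)_B) / ρ_m.
Σt_A = 29600 m; Σt_B = 13910 m; Σ(ρt)_A = 82580300; Σ(ρt)_B = 34327150 (in m·kg m⁻³).
e = (29600 − 13910) − (82580300 − 34327150) / 3269 = 929 m.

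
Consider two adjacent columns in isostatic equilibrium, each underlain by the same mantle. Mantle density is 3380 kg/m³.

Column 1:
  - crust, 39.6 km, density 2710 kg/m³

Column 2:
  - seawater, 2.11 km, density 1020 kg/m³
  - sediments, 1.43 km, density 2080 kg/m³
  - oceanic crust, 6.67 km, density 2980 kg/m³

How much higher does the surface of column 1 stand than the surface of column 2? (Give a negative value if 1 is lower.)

For any compensation level in the mantle, the mantle terms cancel and isostasy reduces to e = (Σt_1 − Σt_2) − (Σ(ρt)_1 − Σ(ρt)_2) / ρ_m.
Σt_1 = 39.6 km; Σt_2 = 10.21 km; Σ(ρt)_1 = 107316; Σ(ρt)_2 = 25003.2 (in km·kg/m³).
e = (39.6 − 10.21) − (107316 − 25003.2) / 3380 = 5.04 km.

5.04 km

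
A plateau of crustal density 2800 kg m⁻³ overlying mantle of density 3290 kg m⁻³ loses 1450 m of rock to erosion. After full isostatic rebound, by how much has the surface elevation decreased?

216 m

Rebound u = e ρ_c/ρ_m = 1450 m × 2800/3290 = 1234 m.
Net surface drop = e − u = 1450 m − 1234 m = e (ρ_m − ρ_c)/ρ_m = 216 m.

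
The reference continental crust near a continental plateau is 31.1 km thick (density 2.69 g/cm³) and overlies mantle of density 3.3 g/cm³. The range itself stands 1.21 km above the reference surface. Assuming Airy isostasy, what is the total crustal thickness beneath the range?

Root depth r = h ρ_c / (ρ_m − ρ_c) = 1.21 km × 2.69 / 0.61 = 5.336 km.
Total thickness = T + h + r = 31.1 km + 1.21 km + 5.336 km = 37.6 km.

37.6 km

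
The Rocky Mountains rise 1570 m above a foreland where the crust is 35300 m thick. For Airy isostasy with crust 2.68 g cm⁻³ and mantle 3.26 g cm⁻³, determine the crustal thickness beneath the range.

44100 m

Root depth r = h ρ_c / (ρ_m − ρ_c) = 1570 m × 2.68 / 0.58 = 7254 m.
Total thickness = T + h + r = 35300 m + 1570 m + 7254 m = 44100 m.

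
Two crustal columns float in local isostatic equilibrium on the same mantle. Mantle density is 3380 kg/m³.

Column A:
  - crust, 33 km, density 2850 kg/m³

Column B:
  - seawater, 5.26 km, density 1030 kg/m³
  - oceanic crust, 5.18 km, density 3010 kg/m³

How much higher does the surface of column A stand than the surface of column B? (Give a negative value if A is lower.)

For any compensation level in the mantle, the mantle terms cancel and isostasy reduces to e = (Σt_A − Σt_B) − (Σ(ρt)_A − Σ(ρt)_B) / ρ_m.
Σt_A = 33 km; Σt_B = 10.44 km; Σ(ρt)_A = 94050; Σ(ρt)_B = 21009.6 (in km·kg/m³).
e = (33 − 10.44) − (94050 − 21009.6) / 3380 = 0.95 km.

0.95 km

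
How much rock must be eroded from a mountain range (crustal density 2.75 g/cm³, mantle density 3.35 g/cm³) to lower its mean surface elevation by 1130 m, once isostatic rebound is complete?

6310 m

Net drop Δ = e − u = e − e ρ_c/ρ_m = e (ρ_m − ρ_c)/ρ_m.
e = Δ ρ_m/(ρ_m − ρ_c) = 1130 m × 3.35/0.6 = 6310 m.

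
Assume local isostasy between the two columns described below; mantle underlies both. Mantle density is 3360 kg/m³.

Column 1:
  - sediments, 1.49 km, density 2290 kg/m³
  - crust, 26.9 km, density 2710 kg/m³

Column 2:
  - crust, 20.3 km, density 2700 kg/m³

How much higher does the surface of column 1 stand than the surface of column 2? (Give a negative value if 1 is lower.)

1.69 km

For any compensation level in the mantle, the mantle terms cancel and isostasy reduces to e = (Σt_1 − Σt_2) − (Σ(ρt)_1 − Σ(ρt)_2) / ρ_m.
Σt_1 = 28.39 km; Σt_2 = 20.3 km; Σ(ρt)_1 = 76311.1; Σ(ρt)_2 = 54810 (in km·kg/m³).
e = (28.39 − 20.3) − (76311.1 − 54810) / 3360 = 1.69 km.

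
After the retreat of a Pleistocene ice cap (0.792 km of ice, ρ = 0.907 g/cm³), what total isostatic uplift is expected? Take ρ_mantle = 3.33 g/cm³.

0.216 km

Removing the load lets mantle flow back in; uplift u satisfies ρ_ice t = ρ_m u.
u = t ρ_ice/ρ_m = 0.792 km × 0.907/3.33 = 0.216 km.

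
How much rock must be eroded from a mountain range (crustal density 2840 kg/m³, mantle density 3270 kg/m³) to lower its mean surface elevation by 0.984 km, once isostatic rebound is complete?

Net drop Δ = e − u = e − e ρ_c/ρ_m = e (ρ_m − ρ_c)/ρ_m.
e = Δ ρ_m/(ρ_m − ρ_c) = 0.984 km × 3270/430 = 7.48 km.

7.48 km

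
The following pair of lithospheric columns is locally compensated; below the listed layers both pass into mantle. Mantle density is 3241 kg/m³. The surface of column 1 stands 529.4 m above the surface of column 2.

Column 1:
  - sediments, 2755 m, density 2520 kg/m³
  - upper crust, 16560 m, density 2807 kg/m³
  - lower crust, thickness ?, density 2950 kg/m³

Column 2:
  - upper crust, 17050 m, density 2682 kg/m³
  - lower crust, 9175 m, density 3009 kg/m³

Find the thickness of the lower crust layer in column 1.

Take the compensation level at the base of the deeper column (depth z_c below the surface of column 1) and equate Σ ρ_i t_i down to z_c; mantle fills any gap and the z_c terms cancel.
Column 1: 2755×2520 + 16560×2807 + x×2950 + (z_c − 19315 − x)×3241
Column 2: 529.4×0 + 17050×2682 + 9175×3009 + (z_c − 529.4 − 26225)×3241
The z_c×3241 term appears on both sides and cancels. Collect the known terms of each column as K = Σ(ρt)_known − 3241 × (depth of known layers): K_1 = 53426520 − 3241×19315 = −9173395; K_2 = 73335675 − 3241×(529.4 + 26225) = −13375335.4.
Balance: K_1 − x×(3241 − 2950) = K_2, so x = (K_1 − K_2)/(3241 − 2950) = 4201940/291 = 14400 m.

14400 m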